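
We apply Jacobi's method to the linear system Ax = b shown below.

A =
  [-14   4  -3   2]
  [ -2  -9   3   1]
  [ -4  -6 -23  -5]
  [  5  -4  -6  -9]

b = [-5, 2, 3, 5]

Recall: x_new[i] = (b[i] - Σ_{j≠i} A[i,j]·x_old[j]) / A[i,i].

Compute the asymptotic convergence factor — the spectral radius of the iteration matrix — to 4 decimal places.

A = D + L + U where D = diag(-14, -9, -23, -9).
Jacobi: T = -D⁻¹(L+U), T[1,0] = -(-2)/(-9) = -0.2222; T[1,1] = 0.
  T[0,:] = [+0.0000, +0.2857, -0.2143, +0.1429]
  T[1,:] = [-0.2222, +0.0000, +0.3333, +0.1111]
  T[2,:] = [-0.1739, -0.2609, +0.0000, -0.2174]
  T[3,:] = [+0.5556, -0.4444, -0.6667, +0.0000]
|eigenvalues of T|: 0.5433, 0.4102, 0.4102, 0.1787.
ρ = 0.5433; 0.5433 < 1, so it converges for any x₀.

0.5433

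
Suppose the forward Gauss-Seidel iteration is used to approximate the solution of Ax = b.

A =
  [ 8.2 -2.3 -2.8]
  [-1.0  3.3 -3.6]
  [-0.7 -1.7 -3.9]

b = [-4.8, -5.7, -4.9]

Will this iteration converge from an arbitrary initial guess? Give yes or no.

A = D + L + U where D = diag(8.2, 3.3, -3.9).
T_GS = -(D+L)⁻¹U: row 0 first, T[0,1] = -(-2.3)/(8.2) = +0.2805; later rows by forward substitution.
  T[0,:] = [+0.0000 +0.2805 +0.3415]
  T[1,:] = [+0.0000 +0.0850 +1.1944]
  T[2,:] = [+0.0000 -0.0874 -0.5819]
eigenvalue magnitudes: 0.3310, 0.1659, 0.0000.
ρ = 0.3310; 0.3310 < 1: convergent.

yes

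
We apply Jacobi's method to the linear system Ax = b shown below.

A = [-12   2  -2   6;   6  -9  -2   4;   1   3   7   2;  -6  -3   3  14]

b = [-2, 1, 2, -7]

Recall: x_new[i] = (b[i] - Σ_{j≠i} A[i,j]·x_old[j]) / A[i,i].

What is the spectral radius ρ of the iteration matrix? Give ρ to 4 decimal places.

0.9468

Split A = D + L + U, D = diag(-12, -9, 7, 14).
T_J = -D⁻¹(L+U): T[2,0] = -(1)/(7) = -0.1429; T[2,2] = 0.
  T[0,:] = [+0.0000, +0.1667, -0.1667, +0.5000]
  T[1,:] = [+0.6667, +0.0000, -0.2222, +0.4444]
  T[2,:] = [-0.1429, -0.4286, +0.0000, -0.2857]
  T[3,:] = [+0.4286, +0.2143, -0.2143, +0.0000]
|λ(T)| sorted: 0.9468, 0.4696, 0.2672, 0.2672.
spectral radius ρ = 0.9468; 0.9468 < 1 ⇒ converges.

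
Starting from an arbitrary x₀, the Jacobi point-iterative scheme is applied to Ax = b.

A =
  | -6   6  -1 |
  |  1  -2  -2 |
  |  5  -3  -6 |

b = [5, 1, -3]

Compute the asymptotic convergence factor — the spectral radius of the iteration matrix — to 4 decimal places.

1.2273

Write A = D+L+U with D = diag(-6, -2, -6).
Jacobi: T = -D⁻¹(L+U), T[0,2] = -(-1)/(-6) = -0.1667; T[0,0] = 0.
  T[0,:] = [+0.0000, +1.0000, -0.1667]
  T[1,:] = [+0.5000, +0.0000, -1.0000]
  T[2,:] = [+0.8333, -0.5000, +0.0000]
eigenvalue magnitudes: 1.2273, 0.8032, 0.8032.
spectral radius ρ = 1.2273; 1.2273 > 1, so it fails to converge.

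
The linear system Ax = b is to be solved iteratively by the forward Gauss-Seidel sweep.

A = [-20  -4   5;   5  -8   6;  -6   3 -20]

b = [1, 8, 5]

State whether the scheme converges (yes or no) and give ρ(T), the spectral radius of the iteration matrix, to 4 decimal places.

yes, ρ = 0.2466

Let D = diag(-20, -8, -20); L, U the strict triangles.
Gauss-Seidel: T = -(D+L)⁻¹U, row 0 first, T[0,2] = -(5)/(-20) = +0.2500; later rows by forward substitution.
  T[0,:] = [+0.0000, -0.2000, +0.2500]
  T[1,:] = [+0.0000, -0.1250, +0.9062]
  T[2,:] = [+0.0000, +0.0413, +0.0609]
moduli |λ_i(T)| = 0.2466, 0.1825, 0.0000.
ρ(T) = max|λ| = 0.2466; 0.2466 < 1, so it converges for any x₀.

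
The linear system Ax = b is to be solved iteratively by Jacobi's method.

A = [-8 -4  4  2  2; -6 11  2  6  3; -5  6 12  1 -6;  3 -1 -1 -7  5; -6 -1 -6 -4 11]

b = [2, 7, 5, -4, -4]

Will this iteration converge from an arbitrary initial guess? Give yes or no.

no

Write A = D+L+U with D = diag(-8, 11, 12, -7, 11).
T_J = -D⁻¹(L+U): T[3,2] = -(-1)/(-7) = -0.1429; T[3,3] = 0.
  T[0,:] = [+0.0000  -0.5000  +0.5000  +0.2500  +0.2500]
  T[1,:] = [+0.5455  +0.0000  -0.1818  -0.5455  -0.2727]
  T[2,:] = [+0.4167  -0.5000  +0.0000  -0.0833  +0.5000]
  T[3,:] = [+0.4286  -0.1429  -0.1429  +0.0000  +0.7143]
  T[4,:] = [+0.5455  +0.0909  +0.5455  +0.3636  +0.0000]
|eigenvalues of T|: 1.1943, 0.9503, 0.5594, 0.5594, 0.0923.
ρ(T) = max|λ| = 1.1943; 1.1943 > 1, so it fails to converge.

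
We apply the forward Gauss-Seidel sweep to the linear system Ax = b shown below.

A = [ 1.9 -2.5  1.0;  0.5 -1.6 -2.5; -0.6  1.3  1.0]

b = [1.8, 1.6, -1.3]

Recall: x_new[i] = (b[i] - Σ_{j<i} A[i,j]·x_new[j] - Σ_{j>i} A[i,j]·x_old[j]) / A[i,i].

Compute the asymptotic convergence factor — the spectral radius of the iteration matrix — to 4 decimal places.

1.5389

Let D = diag(1.9, -1.6, 1); L, U the strict triangles.
Gauss-Seidel: T = -(D+L)⁻¹U, row 0 first, T[0,2] = -(1)/(1.9) = -0.5263; later rows by forward substitution.
  T[0,:] = [+0.0000 +1.3158 -0.5263]
  T[1,:] = [+0.0000 +0.4112 -1.7270]
  T[2,:] = [+0.0000 +0.2549 +1.9293]
moduli |λ_i(T)| = 1.5389, 0.8016, 0.0000.
ρ = 1.5389; 1.5389 > 1, so it fails to converge.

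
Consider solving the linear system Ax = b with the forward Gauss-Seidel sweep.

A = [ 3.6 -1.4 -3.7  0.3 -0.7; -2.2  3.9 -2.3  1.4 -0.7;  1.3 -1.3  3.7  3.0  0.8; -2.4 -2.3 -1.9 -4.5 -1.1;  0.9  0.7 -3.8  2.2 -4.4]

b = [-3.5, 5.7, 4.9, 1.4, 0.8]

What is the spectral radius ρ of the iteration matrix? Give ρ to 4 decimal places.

1.4159

Let D = diag(3.6, 3.9, 3.7, -4.5, -4.4); L, U the strict triangles.
T_GS = -(D+L)⁻¹U: row 0 first, T[0,3] = -(0.3)/(3.6) = -0.0833; later rows by forward substitution.
  T[0,:] = [+0.0000  +0.3889  +1.0278  -0.0833  +0.1944]
  T[1,:] = [+0.0000  +0.2194  +1.1695  -0.4060  +0.2892]
  T[2,:] = [+0.0000  -0.0596  +0.0498  -0.9242  -0.1829]
  T[3,:] = [+0.0000  -0.2944  -1.1669  +0.6422  -0.4187]
  T[4,:] = [+0.0000  +0.0187  -0.2302  +1.0376  +0.0344]
moduli |λ_i(T)| = 1.4159, 0.3406, 0.3406, 0.0566, 0.0000.
spectral radius ρ = 1.4159; 1.4159 > 1 ⇒ diverges.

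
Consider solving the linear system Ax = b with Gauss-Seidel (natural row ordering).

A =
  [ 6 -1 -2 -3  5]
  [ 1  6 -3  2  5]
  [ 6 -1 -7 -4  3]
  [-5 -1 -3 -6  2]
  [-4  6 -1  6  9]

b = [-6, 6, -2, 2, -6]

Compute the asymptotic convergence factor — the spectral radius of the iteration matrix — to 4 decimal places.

1.4311

Split A = D + L + U, D = diag(6, 6, -7, -6, 9).
T_GS = -(D+L)⁻¹U: row 0 first, T[0,3] = -(-3)/(6) = +0.5000; later rows by forward substitution.
  T[0,:] = [+0.0000  +0.1667  +0.3333  +0.5000  -0.8333]
  T[1,:] = [+0.0000  -0.0278  +0.4444  -0.4167  -0.6944]
  T[2,:] = [+0.0000  +0.1468  +0.2222  -0.0833  -0.1865]
  T[3,:] = [+0.0000  -0.2077  -0.4630  -0.3056  +1.2368]
  T[4,:] = [+0.0000  +0.2474  +0.1852  +0.6944  -0.7526]
eigenvalue magnitudes: 1.4311, 0.5750, 0.0965, 0.0888, 0.0000.
spectral radius ρ = 1.4311; 1.4311 > 1 ⇒ diverges.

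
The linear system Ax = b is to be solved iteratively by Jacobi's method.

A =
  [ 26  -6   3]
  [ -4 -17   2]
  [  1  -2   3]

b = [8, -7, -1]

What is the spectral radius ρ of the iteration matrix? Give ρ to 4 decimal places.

0.3039

Let D = diag(26, -17, 3); L, U the strict triangles.
Jacobi T = -D⁻¹(L+U): T[2,1] = -(-2)/(3) = +0.6667; T[2,2] = 0.
  T[0,:] = [+0.0000 +0.2308 -0.1154]
  T[1,:] = [-0.2353 +0.0000 +0.1176]
  T[2,:] = [-0.3333 +0.6667 +0.0000]
|eigenvalues of T|: 0.3039, 0.1726, 0.1726.
ρ = 0.3039; 0.3039 < 1, so it converges for any x₀.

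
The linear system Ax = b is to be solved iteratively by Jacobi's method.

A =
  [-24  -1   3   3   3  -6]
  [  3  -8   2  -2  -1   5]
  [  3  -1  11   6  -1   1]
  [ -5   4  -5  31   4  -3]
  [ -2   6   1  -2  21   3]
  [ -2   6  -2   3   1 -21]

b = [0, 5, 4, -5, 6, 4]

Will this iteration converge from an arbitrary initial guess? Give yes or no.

yes

Write A = D+L+U with D = diag(-24, -8, 11, 31, 21, -21).
T_J = -D⁻¹(L+U): T[1,4] = -(-1)/(-8) = -0.1250; T[1,1] = 0.
  T[0,:] = [+0.0000, -0.0417, +0.1250, +0.1250, +0.1250, -0.2500]
  T[1,:] = [+0.3750, +0.0000, +0.2500, -0.2500, -0.1250, +0.6250]
  T[2,:] = [-0.2727, +0.0909, +0.0000, -0.5455, +0.0909, -0.0909]
  T[3,:] = [+0.1613, -0.1290, +0.1613, +0.0000, -0.1290, +0.0968]
  T[4,:] = [+0.0952, -0.2857, -0.0476, +0.0952, +0.0000, -0.1429]
  T[5,:] = [-0.0952, +0.2857, -0.0952, +0.1429, +0.0476, +0.0000]
|roots of det(T-λI)|: 0.6458, 0.3684, 0.3391, 0.3391, 0.1647, 0.0353.
spectral radius ρ = 0.6458; 0.6458 < 1: convergent.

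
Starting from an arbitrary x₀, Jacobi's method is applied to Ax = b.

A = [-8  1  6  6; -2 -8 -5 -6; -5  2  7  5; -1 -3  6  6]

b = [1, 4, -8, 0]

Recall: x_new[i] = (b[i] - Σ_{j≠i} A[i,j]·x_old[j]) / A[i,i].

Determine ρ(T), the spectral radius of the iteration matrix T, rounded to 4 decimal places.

1.3332

Diagonal D = diag(-8, -8, 7, 6); L, U strict lower/upper.
Jacobi T = -D⁻¹(L+U): T[3,0] = -(-1)/(6) = +0.1667; T[3,3] = 0.
  T[0,:] = [+0.0000, +0.1250, +0.7500, +0.7500]
  T[1,:] = [-0.2500, +0.0000, -0.6250, -0.7500]
  T[2,:] = [+0.7143, -0.2857, +0.0000, -0.7143]
  T[3,:] = [+0.1667, +0.5000, -1.0000, +0.0000]
eigenvalue magnitudes: 1.3332, 0.5837, 0.4389, 0.4389.
spectral radius ρ = 1.3332; 1.3332 > 1: divergent.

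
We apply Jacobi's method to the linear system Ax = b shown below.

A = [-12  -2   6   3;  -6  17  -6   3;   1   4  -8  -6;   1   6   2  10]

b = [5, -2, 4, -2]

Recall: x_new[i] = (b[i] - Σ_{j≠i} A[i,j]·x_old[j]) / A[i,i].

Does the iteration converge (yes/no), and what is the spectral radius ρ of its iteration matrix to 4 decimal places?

Write A = D+L+U with D = diag(-12, 17, -8, 10).
Jacobi T = -D⁻¹(L+U): T[3,2] = -(2)/(10) = -0.2000; T[3,3] = 0.
  T[0,:] = [+0.0000  -0.1667  +0.5000  +0.2500]
  T[1,:] = [+0.3529  +0.0000  +0.3529  -0.1765]
  T[2,:] = [+0.1250  +0.5000  +0.0000  -0.7500]
  T[3,:] = [-0.1000  -0.6000  -0.2000  +0.0000]
|eigenvalues of T|: 0.8762, 0.4792, 0.4079, 0.4079.
ρ(T) = max|λ| = 0.8762; 0.8762 < 1, so it converges for any x₀.

yes, ρ = 0.8762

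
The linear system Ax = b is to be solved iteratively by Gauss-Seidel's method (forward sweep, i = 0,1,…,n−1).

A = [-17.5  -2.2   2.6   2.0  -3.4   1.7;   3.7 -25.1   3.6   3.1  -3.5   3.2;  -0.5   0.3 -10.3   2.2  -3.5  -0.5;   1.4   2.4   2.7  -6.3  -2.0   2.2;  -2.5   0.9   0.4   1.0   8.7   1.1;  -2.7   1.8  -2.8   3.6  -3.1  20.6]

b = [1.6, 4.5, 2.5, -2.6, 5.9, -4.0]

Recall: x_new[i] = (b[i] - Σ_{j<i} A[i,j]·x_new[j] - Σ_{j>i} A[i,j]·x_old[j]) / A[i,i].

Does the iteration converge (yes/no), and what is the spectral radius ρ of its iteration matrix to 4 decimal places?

Let D = diag(-17.5, -25.1, -10.3, -6.3, 8.7, 20.6); L, U the strict triangles.
T_GS = -(D+L)⁻¹U: row 0 first, T[0,2] = -(2.6)/(-17.5) = +0.1486; later rows by forward substitution.
  T[0,:] = [+0.0000 -0.1257 +0.1486 +0.1143 -0.1943 +0.0971]
  T[1,:] = [+0.0000 -0.0185 +0.1653 +0.1404 -0.1681 +0.1418]
  T[2,:] = [+0.0000 +0.0056 -0.0024 +0.2121 -0.3353 -0.0491]
  T[3,:] = [+0.0000 -0.0326 +0.0950 +0.1698 -0.5684 +0.4038]
  T[4,:] = [+0.0000 -0.0307 +0.0148 -0.0109 +0.0423 -0.1573]
  T[5,:] = [+0.0000 -0.0130 -0.0097 +0.0002 +0.0493 -0.1006]
|eigenvalues of T|: 0.2460, 0.1426, 0.1005, 0.1005, 0.0572, 0.0000.
spectral radius ρ = 0.2460; 0.2460 < 1 ⇒ converges.

yes, ρ = 0.2460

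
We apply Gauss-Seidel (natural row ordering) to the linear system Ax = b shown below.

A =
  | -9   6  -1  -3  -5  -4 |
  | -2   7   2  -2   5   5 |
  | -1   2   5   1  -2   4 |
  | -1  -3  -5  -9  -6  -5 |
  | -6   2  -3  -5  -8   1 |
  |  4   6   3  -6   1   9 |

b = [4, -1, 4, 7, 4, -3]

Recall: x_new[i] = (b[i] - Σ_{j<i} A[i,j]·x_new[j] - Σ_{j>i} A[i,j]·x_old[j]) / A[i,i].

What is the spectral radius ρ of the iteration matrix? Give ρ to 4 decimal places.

1.5241

Split A = D + L + U, D = diag(-9, 7, 5, -9, -8, 9).
GS T = -(D+L)⁻¹U: row 0 first, T[0,1] = -(6)/(-9) = +0.6667; later rows by forward substitution.
  T[0,:] = [+0.0000, +0.6667, -0.1111, -0.3333, -0.5556, -0.4444]
  T[1,:] = [+0.0000, +0.1905, -0.3175, +0.1905, -0.8730, -0.8413]
  T[2,:] = [+0.0000, +0.0571, +0.1048, -0.3429, +0.6381, -0.5524]
  T[3,:] = [+0.0000, -0.1693, +0.0600, +0.1640, -0.6684, +0.0811]
  T[4,:] = [+0.0000, -0.3680, -0.0728, +0.3237, +0.3769, +0.4045]
  T[5,:] = [+0.0000, -0.5143, +0.2742, +0.2088, +0.1287, +0.9517]
|roots of det(T-λI)|: 1.5241, 0.6019, 0.6019, 0.1410, 0.0181, 0.0000.
ρ(T) = max|λ| = 1.5241; 1.5241 > 1: divergent.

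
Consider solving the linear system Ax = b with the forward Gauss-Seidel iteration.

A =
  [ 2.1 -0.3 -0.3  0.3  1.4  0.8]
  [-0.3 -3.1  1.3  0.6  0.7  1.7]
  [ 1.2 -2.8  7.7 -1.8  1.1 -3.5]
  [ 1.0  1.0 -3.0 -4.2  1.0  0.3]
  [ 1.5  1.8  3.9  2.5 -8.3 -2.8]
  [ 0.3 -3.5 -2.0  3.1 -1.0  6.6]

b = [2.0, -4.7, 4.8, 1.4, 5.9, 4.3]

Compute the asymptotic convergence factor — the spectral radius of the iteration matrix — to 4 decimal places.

0.8271

Split A = D + L + U, D = diag(2.1, -3.1, 7.7, -4.2, -8.3, 6.6).
T_GS = -(D+L)⁻¹U: row 0 first, T[0,4] = -(1.4)/(2.1) = -0.6667; later rows by forward substitution.
  T[0,:] = [+0.0000 +0.1429 +0.1429 -0.1429 -0.6667 -0.3810]
  T[1,:] = [+0.0000 -0.0138 +0.4055 +0.2074 +0.2903 +0.5853]
  T[2,:] = [+0.0000 -0.0273 +0.1252 +0.3314 +0.0666 +0.7267]
  T[3,:] = [+0.0000 +0.0502 +0.0411 -0.2214 +0.1009 -0.3990]
  T[4,:] = [+0.0000 +0.0251 +0.1850 +0.1082 +0.0042 -0.0580]
  T[5,:] = [+0.0000 -0.0419 +0.2552 +0.3373 +0.1577 +0.7265]
|eigenvalues of T|: 0.8271, 0.1460, 0.1149, 0.0607, 0.0607, 0.0000.
ρ(T) = max|λ| = 0.8271; 0.8271 < 1, so it converges for any x₀.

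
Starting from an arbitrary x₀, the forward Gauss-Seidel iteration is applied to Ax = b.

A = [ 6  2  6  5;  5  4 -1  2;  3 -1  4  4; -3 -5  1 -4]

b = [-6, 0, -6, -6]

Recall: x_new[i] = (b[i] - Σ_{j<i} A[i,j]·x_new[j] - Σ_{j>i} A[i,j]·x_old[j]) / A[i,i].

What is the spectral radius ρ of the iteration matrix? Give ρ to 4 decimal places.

Let D = diag(6, 4, 4, -4); L, U the strict triangles.
Gauss-Seidel: T = -(D+L)⁻¹U, row 0 first, T[0,3] = -(5)/(6) = -0.8333; later rows by forward substitution.
  T[0,:] = [+0.0000 -0.3333 -1.0000 -0.8333]
  T[1,:] = [+0.0000 +0.4167 +1.5000 +0.5417]
  T[2,:] = [+0.0000 +0.3542 +1.1250 -0.2396]
  T[3,:] = [+0.0000 -0.1823 -0.8437 -0.1120]
|λ(T)| sorted: 1.6153, 0.3103, 0.1247, 0.0000.
ρ = 1.6153; 1.6153 > 1 ⇒ diverges.

1.6153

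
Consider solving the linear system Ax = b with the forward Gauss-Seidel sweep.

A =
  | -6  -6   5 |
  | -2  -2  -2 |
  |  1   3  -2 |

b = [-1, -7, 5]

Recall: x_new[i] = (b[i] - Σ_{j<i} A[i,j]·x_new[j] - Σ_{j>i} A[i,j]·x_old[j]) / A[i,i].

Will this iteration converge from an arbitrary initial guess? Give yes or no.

Write A = D+L+U with D = diag(-6, -2, -2).
GS T = -(D+L)⁻¹U: row 0 first, T[0,1] = -(-6)/(-6) = -1.0000; later rows by forward substitution.
  T[0,:] = [+0.0000, -1.0000, +0.8333]
  T[1,:] = [+0.0000, +1.0000, -1.8333]
  T[2,:] = [+0.0000, +1.0000, -2.3333]
moduli |λ_i(T)| = 1.6385, 0.3052, 0.0000.
ρ(T) = max|λ| = 1.6385; 1.6385 > 1 ⇒ diverges.

no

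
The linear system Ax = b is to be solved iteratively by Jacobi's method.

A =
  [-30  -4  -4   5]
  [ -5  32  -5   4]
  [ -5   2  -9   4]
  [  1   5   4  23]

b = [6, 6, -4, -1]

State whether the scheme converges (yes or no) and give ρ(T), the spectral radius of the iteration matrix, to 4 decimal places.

Let D = diag(-30, 32, -9, 23); L, U the strict triangles.
Jacobi: T = -D⁻¹(L+U), T[0,2] = -(-4)/(-30) = -0.1333; T[0,0] = 0.
  T[0,:] = [+0.0000, -0.1333, -0.1333, +0.1667]
  T[1,:] = [+0.1562, +0.0000, +0.1562, -0.1250]
  T[2,:] = [-0.5556, +0.2222, +0.0000, +0.4444]
  T[3,:] = [-0.0435, -0.2174, -0.1739, +0.0000]
|λ(T)| sorted: 0.2997, 0.2144, 0.2024, 0.2024.
spectral radius ρ = 0.2997; 0.2997 < 1: convergent.

yes, ρ = 0.2997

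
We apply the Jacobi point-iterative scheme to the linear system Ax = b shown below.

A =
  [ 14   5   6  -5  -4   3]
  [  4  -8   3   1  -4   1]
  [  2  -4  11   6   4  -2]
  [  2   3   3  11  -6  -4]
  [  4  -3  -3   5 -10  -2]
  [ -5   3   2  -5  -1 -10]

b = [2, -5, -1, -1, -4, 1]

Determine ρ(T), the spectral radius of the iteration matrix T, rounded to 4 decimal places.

Split A = D + L + U, D = diag(14, -8, 11, 11, -10, -10).
T_J = -D⁻¹(L+U): T[2,5] = -(-2)/(11) = +0.1818; T[2,2] = 0.
  T[0,:] = [+0.0000 -0.3571 -0.4286 +0.3571 +0.2857 -0.2143]
  T[1,:] = [+0.5000 +0.0000 +0.3750 +0.1250 -0.5000 +0.1250]
  T[2,:] = [-0.1818 +0.3636 +0.0000 -0.5455 -0.3636 +0.1818]
  T[3,:] = [-0.1818 -0.2727 -0.2727 +0.0000 +0.5455 +0.3636]
  T[4,:] = [+0.4000 -0.3000 -0.3000 +0.5000 +0.0000 -0.2000]
  T[5,:] = [-0.5000 +0.3000 +0.2000 -0.5000 -0.1000 +0.0000]
|roots of det(T-λI)|: 1.1325, 0.4200, 0.4200, 0.2394, 0.2394, 0.0121.
ρ = 1.1325; 1.1325 > 1, so it fails to converge.

1.1325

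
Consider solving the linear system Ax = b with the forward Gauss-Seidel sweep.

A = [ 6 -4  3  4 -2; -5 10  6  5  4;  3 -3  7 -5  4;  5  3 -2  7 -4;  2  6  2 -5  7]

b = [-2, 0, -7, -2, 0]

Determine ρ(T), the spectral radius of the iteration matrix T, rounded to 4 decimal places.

Diagonal D = diag(6, 10, 7, 7, 7); L, U strict lower/upper.
GS T = -(D+L)⁻¹U: row 0 first, T[0,4] = -(-2)/(6) = +0.3333; later rows by forward substitution.
  T[0,:] = [+0.0000  +0.6667  -0.5000  -0.6667  +0.3333]
  T[1,:] = [+0.0000  +0.3333  -0.8500  -0.8333  -0.2333]
  T[2,:] = [+0.0000  -0.1429  -0.1500  +0.6429  -0.8143]
  T[3,:] = [+0.0000  -0.6599  +0.6786  +1.0170  +0.2007]
  T[4,:] = [+0.0000  -0.9067  +1.3990  +1.4475  +0.4808]
|eigenvalues of T|: 1.6231, 0.4275, 0.4275, 0.1572, 0.0000.
ρ(T) = max|λ| = 1.6231; 1.6231 > 1 ⇒ diverges.

1.6231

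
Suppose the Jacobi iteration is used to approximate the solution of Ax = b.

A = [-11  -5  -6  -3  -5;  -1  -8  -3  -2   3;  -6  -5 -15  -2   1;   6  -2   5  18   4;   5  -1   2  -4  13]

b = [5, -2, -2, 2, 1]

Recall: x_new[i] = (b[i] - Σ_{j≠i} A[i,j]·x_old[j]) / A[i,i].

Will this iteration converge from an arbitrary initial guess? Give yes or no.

yes

Let D = diag(-11, -8, -15, 18, 13); L, U the strict triangles.
T_J = -D⁻¹(L+U): T[4,2] = -(2)/(13) = -0.1538; T[4,4] = 0.
  T[0,:] = [+0.0000 -0.4545 -0.5455 -0.2727 -0.4545]
  T[1,:] = [-0.1250 +0.0000 -0.3750 -0.2500 +0.3750]
  T[2,:] = [-0.4000 -0.3333 +0.0000 -0.1333 +0.0667]
  T[3,:] = [-0.3333 +0.1111 -0.2778 +0.0000 -0.2222]
  T[4,:] = [-0.3846 +0.0769 -0.1538 +0.3077 +0.0000]
moduli |λ_i(T)| = 0.8937, 0.6390, 0.4742, 0.3387, 0.3387.
ρ(T) = max|λ| = 0.8937; 0.8937 < 1, so it converges for any x₀.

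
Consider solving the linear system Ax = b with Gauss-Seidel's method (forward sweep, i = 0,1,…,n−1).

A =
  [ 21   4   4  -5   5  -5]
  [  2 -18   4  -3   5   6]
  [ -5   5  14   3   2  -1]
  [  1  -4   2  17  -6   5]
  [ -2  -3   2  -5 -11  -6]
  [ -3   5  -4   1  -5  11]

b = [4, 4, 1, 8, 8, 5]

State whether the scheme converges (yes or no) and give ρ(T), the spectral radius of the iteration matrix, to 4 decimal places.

yes, ρ = 0.8851

Write A = D+L+U with D = diag(21, -18, 14, 17, -11, 11).
GS T = -(D+L)⁻¹U: row 0 first, T[0,2] = -(4)/(21) = -0.1905; later rows by forward substitution.
  T[0,:] = [+0.0000, -0.1905, -0.1905, +0.2381, -0.2381, +0.2381]
  T[1,:] = [+0.0000, -0.0212, +0.2011, -0.1402, +0.2513, +0.3598]
  T[2,:] = [+0.0000, -0.0605, -0.1398, -0.0792, -0.3176, +0.0280]
  T[3,:] = [+0.0000, +0.0133, +0.0750, -0.0377, +0.4635, -0.2268]
  T[4,:] = [+0.0000, +0.0233, -0.0797, -0.0023, -0.2937, -0.5787]
  T[5,:] = [+0.0000, -0.0549, -0.2372, +0.1022, -0.4703, -0.3309]
|roots of det(T-λI)|: 0.8851, 0.2914, 0.2914, 0.1123, 0.0564, 0.0000.
ρ = 0.8851; 0.8851 < 1, so it converges for any x₀.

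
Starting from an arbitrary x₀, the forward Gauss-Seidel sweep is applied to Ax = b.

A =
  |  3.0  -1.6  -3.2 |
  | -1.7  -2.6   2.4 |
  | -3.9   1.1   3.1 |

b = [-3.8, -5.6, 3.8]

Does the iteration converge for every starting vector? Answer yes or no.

no

Let D = diag(3, -2.6, 3.1); L, U the strict triangles.
GS T = -(D+L)⁻¹U: row 0 first, T[0,2] = -(-3.2)/(3) = +1.0667; later rows by forward substitution.
  T[0,:] = [+0.0000 +0.5333 +1.0667]
  T[1,:] = [+0.0000 -0.3487 +0.2256]
  T[2,:] = [+0.0000 +0.7947 +1.2619]
eigenvalue magnitudes: 1.3664, 0.4533, 0.0000.
ρ(T) = max|λ| = 1.3664; 1.3664 > 1: divergent.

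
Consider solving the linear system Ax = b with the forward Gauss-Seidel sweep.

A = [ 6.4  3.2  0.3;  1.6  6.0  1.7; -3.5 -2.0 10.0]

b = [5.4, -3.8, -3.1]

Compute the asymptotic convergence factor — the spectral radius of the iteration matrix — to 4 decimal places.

A = D + L + U where D = diag(6.4, 6, 10).
T_GS = -(D+L)⁻¹U: row 0 first, T[0,1] = -(3.2)/(6.4) = -0.5000; later rows by forward substitution.
  T[0,:] = [+0.0000 -0.5000 -0.0469]
  T[1,:] = [+0.0000 +0.1333 -0.2708]
  T[2,:] = [+0.0000 -0.1483 -0.0706]
|roots of det(T-λI)|: 0.2563, 0.1935, 0.0000.
ρ = 0.2563; 0.2563 < 1 ⇒ converges.

0.2563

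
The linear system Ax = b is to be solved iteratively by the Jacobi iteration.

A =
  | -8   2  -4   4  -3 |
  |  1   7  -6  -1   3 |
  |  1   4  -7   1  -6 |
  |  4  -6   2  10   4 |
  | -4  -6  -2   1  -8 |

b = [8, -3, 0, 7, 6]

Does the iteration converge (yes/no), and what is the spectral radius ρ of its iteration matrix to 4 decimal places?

no, ρ = 1.2960

Diagonal D = diag(-8, 7, -7, 10, -8); L, U strict lower/upper.
Jacobi: T = -D⁻¹(L+U), T[3,2] = -(2)/(10) = -0.2000; T[3,3] = 0.
  T[0,:] = [+0.0000 +0.2500 -0.5000 +0.5000 -0.3750]
  T[1,:] = [-0.1429 +0.0000 +0.8571 +0.1429 -0.4286]
  T[2,:] = [+0.1429 +0.5714 +0.0000 +0.1429 -0.8571]
  T[3,:] = [-0.4000 +0.6000 -0.2000 +0.0000 -0.4000]
  T[4,:] = [-0.5000 -0.7500 -0.2500 +0.1250 +0.0000]
moduli |λ_i(T)| = 1.2960, 0.7586, 0.7586, 0.5075, 0.5075.
spectral radius ρ = 1.2960; 1.2960 > 1: divergent.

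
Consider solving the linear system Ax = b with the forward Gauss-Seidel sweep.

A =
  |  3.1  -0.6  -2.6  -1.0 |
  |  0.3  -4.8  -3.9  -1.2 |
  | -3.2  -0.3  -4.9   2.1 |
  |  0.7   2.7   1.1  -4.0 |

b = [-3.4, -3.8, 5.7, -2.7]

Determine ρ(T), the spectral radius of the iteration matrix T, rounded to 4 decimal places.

0.5050

Diagonal D = diag(3.1, -4.8, -4.9, -4); L, U strict lower/upper.
Gauss-Seidel: T = -(D+L)⁻¹U, row 0 first, T[0,1] = -(-0.6)/(3.1) = +0.1935; later rows by forward substitution.
  T[0,:] = [+0.0000  +0.1935  +0.8387  +0.3226]
  T[1,:] = [+0.0000  +0.0121  -0.7601  -0.2298]
  T[2,:] = [+0.0000  -0.1271  -0.5012  +0.2320]
  T[3,:] = [+0.0000  +0.0071  -0.5041  -0.0349]
|eigenvalues of T|: 0.5050, 0.1528, 0.1528, 0.0000.
ρ = 0.5050; 0.5050 < 1, so it converges for any x₀.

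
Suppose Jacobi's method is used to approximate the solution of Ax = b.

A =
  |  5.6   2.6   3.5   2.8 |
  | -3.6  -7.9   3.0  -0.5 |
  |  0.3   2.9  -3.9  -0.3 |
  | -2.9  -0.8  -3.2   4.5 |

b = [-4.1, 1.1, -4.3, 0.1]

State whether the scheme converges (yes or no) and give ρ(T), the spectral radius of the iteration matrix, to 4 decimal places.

yes, ρ = 0.8276

Diagonal D = diag(5.6, -7.9, -3.9, 4.5); L, U strict lower/upper.
T_J = -D⁻¹(L+U): T[1,3] = -(-0.5)/(-7.9) = -0.0633; T[1,1] = 0.
  T[0,:] = [+0.0000 -0.4643 -0.6250 -0.5000]
  T[1,:] = [-0.4557 +0.0000 +0.3797 -0.0633]
  T[2,:] = [+0.0769 +0.7436 +0.0000 -0.0769]
  T[3,:] = [+0.6444 +0.1778 +0.7111 +0.0000]
|λ(T)| sorted: 0.8276, 0.7012, 0.7012, 0.6028.
ρ(T) = max|λ| = 0.8276; 0.8276 < 1: convergent.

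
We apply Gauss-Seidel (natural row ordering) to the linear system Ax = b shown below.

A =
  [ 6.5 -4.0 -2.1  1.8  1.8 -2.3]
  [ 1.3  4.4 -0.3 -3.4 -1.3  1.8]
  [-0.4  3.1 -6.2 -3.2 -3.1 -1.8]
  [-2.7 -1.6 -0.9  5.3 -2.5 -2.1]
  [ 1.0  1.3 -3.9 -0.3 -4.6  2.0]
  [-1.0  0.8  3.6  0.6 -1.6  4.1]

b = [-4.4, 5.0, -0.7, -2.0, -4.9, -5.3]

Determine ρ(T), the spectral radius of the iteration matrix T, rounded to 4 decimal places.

1.1270

Diagonal D = diag(6.5, 4.4, -6.2, 5.3, -4.6, 4.1); L, U strict lower/upper.
Gauss-Seidel: T = -(D+L)⁻¹U, row 0 first, T[0,1] = -(-4)/(6.5) = +0.6154; later rows by forward substitution.
  T[0,:] = [+0.0000, +0.6154, +0.3231, -0.2769, -0.2769, +0.3538]
  T[1,:] = [+0.0000, -0.1818, -0.0273, +0.8545, +0.3773, -0.5136]
  T[2,:] = [+0.0000, -0.1306, -0.0345, -0.0710, -0.2935, -0.5700]
  T[3,:] = [+0.0000, +0.2364, +0.1505, +0.1048, +0.3947, +0.3246]
  T[4,:] = [+0.0000, +0.1777, +0.0819, +0.2347, +0.2695, +0.8286]
  T[5,:] = [+0.0000, +0.3350, +0.1244, -0.0957, +0.1640, +0.9628]
moduli |λ_i(T)| = 1.1270, 0.3667, 0.1635, 0.1635, 0.0981, 0.0000.
ρ(T) = max|λ| = 1.1270; 1.1270 > 1, so it fails to converge.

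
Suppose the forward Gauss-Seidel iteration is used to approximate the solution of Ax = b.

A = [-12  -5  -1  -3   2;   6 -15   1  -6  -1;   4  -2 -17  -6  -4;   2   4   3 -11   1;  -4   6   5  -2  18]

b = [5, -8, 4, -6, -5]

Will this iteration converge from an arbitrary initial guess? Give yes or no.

yes

Split A = D + L + U, D = diag(-12, -15, -17, -11, 18).
GS T = -(D+L)⁻¹U: row 0 first, T[0,4] = -(2)/(-12) = +0.1667; later rows by forward substitution.
  T[0,:] = [+0.0000, -0.4167, -0.0833, -0.2500, +0.1667]
  T[1,:] = [+0.0000, -0.1667, +0.0333, -0.5000, +0.0000]
  T[2,:] = [+0.0000, -0.0784, -0.0235, -0.3529, -0.1961]
  T[3,:] = [+0.0000, -0.1578, -0.0094, -0.3235, +0.0677]
  T[4,:] = [+0.0000, -0.0328, -0.0241, +0.1732, +0.0990]
|roots of det(T-λI)|: 0.5419, 0.1993, 0.0428, 0.0428, 0.0000.
ρ(T) = max|λ| = 0.5419; 0.5419 < 1, so it converges for any x₀.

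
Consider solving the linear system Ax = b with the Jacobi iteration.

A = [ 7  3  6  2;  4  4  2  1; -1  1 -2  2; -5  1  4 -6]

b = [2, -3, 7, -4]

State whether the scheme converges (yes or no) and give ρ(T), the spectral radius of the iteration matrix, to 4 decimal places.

Let D = diag(7, 4, -2, -6); L, U the strict triangles.
Jacobi T = -D⁻¹(L+U): T[2,3] = -(2)/(-2) = +1.0000; T[2,2] = 0.
  T[0,:] = [+0.0000, -0.4286, -0.8571, -0.2857]
  T[1,:] = [-1.0000, +0.0000, -0.5000, -0.2500]
  T[2,:] = [-0.5000, +0.5000, +0.0000, +1.0000]
  T[3,:] = [-0.8333, +0.1667, +0.6667, +0.0000]
eigenvalue magnitudes: 1.4076, 0.9413, 0.9413, 0.2291.
spectral radius ρ = 1.4076; 1.4076 > 1: divergent.

no, ρ = 1.4076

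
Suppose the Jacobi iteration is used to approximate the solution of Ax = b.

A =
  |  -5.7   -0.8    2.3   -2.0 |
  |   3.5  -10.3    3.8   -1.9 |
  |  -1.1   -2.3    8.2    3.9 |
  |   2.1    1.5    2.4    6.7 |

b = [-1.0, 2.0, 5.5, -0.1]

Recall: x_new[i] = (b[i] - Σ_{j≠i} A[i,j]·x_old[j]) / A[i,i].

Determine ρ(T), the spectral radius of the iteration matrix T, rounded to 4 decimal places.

0.8291

Split A = D + L + U, D = diag(-5.7, -10.3, 8.2, 6.7).
T_J = -D⁻¹(L+U): T[3,2] = -(2.4)/(6.7) = -0.3582; T[3,3] = 0.
  T[0,:] = [+0.0000  -0.1404  +0.4035  -0.3509]
  T[1,:] = [+0.3398  +0.0000  +0.3689  -0.1845]
  T[2,:] = [+0.1341  +0.2805  +0.0000  -0.4756]
  T[3,:] = [-0.3134  -0.2239  -0.3582  +0.0000]
|roots of det(T-λI)|: 0.8291, 0.3427, 0.3427, 0.2316.
ρ = 0.8291; 0.8291 < 1 ⇒ converges.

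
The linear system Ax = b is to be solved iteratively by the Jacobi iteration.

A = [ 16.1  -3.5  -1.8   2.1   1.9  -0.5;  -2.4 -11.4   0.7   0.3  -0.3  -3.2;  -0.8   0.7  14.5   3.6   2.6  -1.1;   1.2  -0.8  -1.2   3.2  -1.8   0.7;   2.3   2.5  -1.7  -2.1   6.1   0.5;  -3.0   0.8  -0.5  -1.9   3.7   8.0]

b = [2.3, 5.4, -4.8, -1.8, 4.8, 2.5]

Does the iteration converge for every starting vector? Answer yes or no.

yes

A = D + L + U where D = diag(16.1, -11.4, 14.5, 3.2, 6.1, 8).
Jacobi T = -D⁻¹(L+U): T[5,0] = -(-3)/(8) = +0.3750; T[5,5] = 0.
  T[0,:] = [+0.0000  +0.2174  +0.1118  -0.1304  -0.1180  +0.0311]
  T[1,:] = [-0.2105  +0.0000  +0.0614  +0.0263  -0.0263  -0.2807]
  T[2,:] = [+0.0552  -0.0483  +0.0000  -0.2483  -0.1793  +0.0759]
  T[3,:] = [-0.3750  +0.2500  +0.3750  +0.0000  +0.5625  -0.2188]
  T[4,:] = [-0.3770  -0.4098  +0.2787  +0.3443  +0.0000  -0.0820]
  T[5,:] = [+0.3750  -0.1000  +0.0625  +0.2375  -0.4625  +0.0000]
|eigenvalues of T|: 0.5937, 0.4235, 0.4235, 0.3889, 0.3889, 0.1672.
spectral radius ρ = 0.5937; 0.5937 < 1 ⇒ converges.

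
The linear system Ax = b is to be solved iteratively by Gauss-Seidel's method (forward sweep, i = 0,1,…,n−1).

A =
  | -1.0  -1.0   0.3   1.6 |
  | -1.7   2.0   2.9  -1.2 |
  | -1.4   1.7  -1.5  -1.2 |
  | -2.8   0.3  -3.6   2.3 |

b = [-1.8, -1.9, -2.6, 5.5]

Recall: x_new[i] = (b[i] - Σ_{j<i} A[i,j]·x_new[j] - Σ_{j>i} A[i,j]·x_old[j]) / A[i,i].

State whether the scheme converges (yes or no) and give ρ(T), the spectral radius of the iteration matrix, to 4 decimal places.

no, ρ = 1.6782

Write A = D+L+U with D = diag(-1, 2, -1.5, 2.3).
GS T = -(D+L)⁻¹U: row 0 first, T[0,1] = -(-1)/(-1) = -1.0000; later rows by forward substitution.
  T[0,:] = [+0.0000  -1.0000  +0.3000  +1.6000]
  T[1,:] = [+0.0000  -0.8500  -1.1950  +1.9600]
  T[2,:] = [+0.0000  -0.0300  -1.6343  -0.0720]
  T[3,:] = [+0.0000  -1.1535  -2.0370  +1.5795]
moduli |λ_i(T)| = 1.6782, 0.9173, 0.9173, 0.0000.
ρ(T) = max|λ| = 1.6782; 1.6782 > 1 ⇒ diverges.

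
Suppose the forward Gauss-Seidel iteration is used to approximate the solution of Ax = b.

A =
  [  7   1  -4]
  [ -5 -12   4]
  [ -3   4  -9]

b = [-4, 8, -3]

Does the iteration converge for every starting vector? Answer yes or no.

yes

Write A = D+L+U with D = diag(7, -12, -9).
T_GS = -(D+L)⁻¹U: row 0 first, T[0,1] = -(1)/(7) = -0.1429; later rows by forward substitution.
  T[0,:] = [+0.0000 -0.1429 +0.5714]
  T[1,:] = [+0.0000 +0.0595 +0.0952]
  T[2,:] = [+0.0000 +0.0741 -0.1481]
moduli |λ_i(T)| = 0.1779, 0.0892, 0.0000.
spectral radius ρ = 0.1779; 0.1779 < 1 ⇒ converges.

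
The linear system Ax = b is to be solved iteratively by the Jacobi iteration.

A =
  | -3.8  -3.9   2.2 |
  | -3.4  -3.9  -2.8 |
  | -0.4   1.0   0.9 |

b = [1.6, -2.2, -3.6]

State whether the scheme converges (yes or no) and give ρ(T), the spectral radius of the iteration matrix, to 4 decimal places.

no, ρ = 1.5844

Let D = diag(-3.8, -3.9, 0.9); L, U the strict triangles.
T_J = -D⁻¹(L+U): T[0,1] = -(-3.9)/(-3.8) = -1.0263; T[0,0] = 0.
  T[0,:] = [+0.0000, -1.0263, +0.5789]
  T[1,:] = [-0.8718, +0.0000, -0.7179]
  T[2,:] = [+0.4444, -1.1111, +0.0000]
|roots of det(T-λI)|: 1.5844, 1.0510, 0.5334.
spectral radius ρ = 1.5844; 1.5844 > 1 ⇒ diverges.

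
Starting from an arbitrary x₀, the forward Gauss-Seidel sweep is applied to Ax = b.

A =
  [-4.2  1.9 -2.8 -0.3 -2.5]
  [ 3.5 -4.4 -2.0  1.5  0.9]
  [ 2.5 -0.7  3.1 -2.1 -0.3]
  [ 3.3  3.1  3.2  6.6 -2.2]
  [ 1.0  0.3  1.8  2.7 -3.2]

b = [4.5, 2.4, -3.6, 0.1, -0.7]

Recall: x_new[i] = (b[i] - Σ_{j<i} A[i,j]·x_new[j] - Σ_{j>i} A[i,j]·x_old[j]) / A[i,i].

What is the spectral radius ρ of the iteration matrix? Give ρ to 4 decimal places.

1.4361

Diagonal D = diag(-4.2, -4.4, 3.1, 6.6, -3.2); L, U strict lower/upper.
Gauss-Seidel: T = -(D+L)⁻¹U, row 0 first, T[0,1] = -(1.9)/(-4.2) = +0.4524; later rows by forward substitution.
  T[0,:] = [+0.0000 +0.4524 -0.6667 -0.0714 -0.5952]
  T[1,:] = [+0.0000 +0.3598 -0.9848 +0.2841 -0.2689]
  T[2,:] = [+0.0000 -0.2836 +0.3152 +0.7992 +0.5161]
  T[3,:] = [+0.0000 -0.2577 +0.6431 -0.4852 +0.5071]
  T[4,:] = [+0.0000 -0.2019 +0.4193 +0.0445 +0.5069]
|eigenvalues of T|: 1.4361, 0.8095, 0.1522, 0.0820, 0.0000.
ρ(T) = max|λ| = 1.4361; 1.4361 > 1, so it fails to converge.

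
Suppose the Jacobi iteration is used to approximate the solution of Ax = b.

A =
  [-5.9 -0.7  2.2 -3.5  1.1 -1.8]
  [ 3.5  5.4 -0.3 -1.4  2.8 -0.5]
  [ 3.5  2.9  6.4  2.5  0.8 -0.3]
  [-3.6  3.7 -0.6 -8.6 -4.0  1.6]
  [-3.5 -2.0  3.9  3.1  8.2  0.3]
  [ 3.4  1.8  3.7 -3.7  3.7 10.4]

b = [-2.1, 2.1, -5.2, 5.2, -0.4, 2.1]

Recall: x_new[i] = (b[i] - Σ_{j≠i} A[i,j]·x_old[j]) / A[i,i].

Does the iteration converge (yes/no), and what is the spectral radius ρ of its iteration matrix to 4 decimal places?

Write A = D+L+U with D = diag(-5.9, 5.4, 6.4, -8.6, 8.2, 10.4).
T_J = -D⁻¹(L+U): T[4,2] = -(3.9)/(8.2) = -0.4756; T[4,4] = 0.
  T[0,:] = [+0.0000, -0.1186, +0.3729, -0.5932, +0.1864, -0.3051]
  T[1,:] = [-0.6481, +0.0000, +0.0556, +0.2593, -0.5185, +0.0926]
  T[2,:] = [-0.5469, -0.4531, +0.0000, -0.3906, -0.1250, +0.0469]
  T[3,:] = [-0.4186, +0.4302, -0.0698, +0.0000, -0.4651, +0.1860]
  T[4,:] = [+0.4268, +0.2439, -0.4756, -0.3780, +0.0000, -0.0366]
  T[5,:] = [-0.3269, -0.1731, -0.3558, +0.3558, -0.3558, +0.0000]
|roots of det(T-λI)|: 1.1335, 0.5407, 0.5407, 0.5075, 0.5075, 0.0692.
ρ = 1.1335; 1.1335 > 1, so it fails to converge.

no, ρ = 1.1335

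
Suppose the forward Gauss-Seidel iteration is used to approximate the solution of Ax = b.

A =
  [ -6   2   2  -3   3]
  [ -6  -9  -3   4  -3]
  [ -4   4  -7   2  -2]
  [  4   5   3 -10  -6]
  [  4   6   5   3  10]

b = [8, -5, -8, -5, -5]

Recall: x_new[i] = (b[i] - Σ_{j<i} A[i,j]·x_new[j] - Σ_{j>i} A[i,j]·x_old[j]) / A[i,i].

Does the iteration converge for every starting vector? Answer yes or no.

no

Let D = diag(-6, -9, -7, -10, 10); L, U the strict triangles.
GS T = -(D+L)⁻¹U: row 0 first, T[0,3] = -(-3)/(-6) = -0.5000; later rows by forward substitution.
  T[0,:] = [+0.0000 +0.3333 +0.3333 -0.5000 +0.5000]
  T[1,:] = [+0.0000 -0.2222 -0.5556 +0.7778 -0.6667]
  T[2,:] = [+0.0000 -0.3175 -0.5079 +1.0159 -0.9524]
  T[3,:] = [+0.0000 -0.0730 -0.2968 +0.4937 -1.0190]
  T[4,:] = [+0.0000 +0.1806 +0.5430 -0.9227 +0.9819]
|roots of det(T-λI)|: 1.2037, 0.5281, 0.1498, 0.0800, 0.0000.
ρ(T) = max|λ| = 1.2037; 1.2037 > 1: divergent.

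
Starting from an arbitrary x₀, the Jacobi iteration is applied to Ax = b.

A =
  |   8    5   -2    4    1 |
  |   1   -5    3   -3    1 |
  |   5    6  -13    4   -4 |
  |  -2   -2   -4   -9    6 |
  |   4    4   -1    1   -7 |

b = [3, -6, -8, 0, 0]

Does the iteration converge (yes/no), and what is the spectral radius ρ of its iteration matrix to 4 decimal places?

Diagonal D = diag(8, -5, -13, -9, -7); L, U strict lower/upper.
Jacobi T = -D⁻¹(L+U): T[0,2] = -(-2)/(8) = +0.2500; T[0,0] = 0.
  T[0,:] = [+0.0000  -0.6250  +0.2500  -0.5000  -0.1250]
  T[1,:] = [+0.2000  +0.0000  +0.6000  -0.6000  +0.2000]
  T[2,:] = [+0.3846  +0.4615  +0.0000  +0.3077  -0.3077]
  T[3,:] = [-0.2222  -0.2222  -0.4444  +0.0000  +0.6667]
  T[4,:] = [+0.5714  +0.5714  -0.1429  +0.1429  +0.0000]
eigenvalue magnitudes: 1.1424, 0.6942, 0.6942, 0.1787, 0.1787.
ρ(T) = max|λ| = 1.1424; 1.1424 > 1: divergent.

no, ρ = 1.1424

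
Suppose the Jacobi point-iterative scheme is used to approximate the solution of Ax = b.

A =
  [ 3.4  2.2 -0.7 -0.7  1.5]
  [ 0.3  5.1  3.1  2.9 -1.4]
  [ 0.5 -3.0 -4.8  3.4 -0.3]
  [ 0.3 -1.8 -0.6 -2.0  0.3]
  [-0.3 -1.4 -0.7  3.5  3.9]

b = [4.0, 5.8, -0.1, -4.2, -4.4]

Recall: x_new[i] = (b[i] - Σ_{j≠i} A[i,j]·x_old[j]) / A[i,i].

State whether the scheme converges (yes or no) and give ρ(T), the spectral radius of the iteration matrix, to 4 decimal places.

no, ρ = 1.1570

Write A = D+L+U with D = diag(3.4, 5.1, -4.8, -2, 3.9).
Jacobi: T = -D⁻¹(L+U), T[3,2] = -(-0.6)/(-2) = -0.3000; T[3,3] = 0.
  T[0,:] = [+0.0000  -0.6471  +0.2059  +0.2059  -0.4412]
  T[1,:] = [-0.0588  +0.0000  -0.6078  -0.5686  +0.2745]
  T[2,:] = [+0.1042  -0.6250  +0.0000  +0.7083  -0.0625]
  T[3,:] = [+0.1500  -0.9000  -0.3000  +0.0000  +0.1500]
  T[4,:] = [+0.0769  +0.3590  +0.1795  -0.8974  +0.0000]
moduli |λ_i(T)| = 1.1570, 0.6443, 0.6443, 0.1595, 0.1595.
spectral radius ρ = 1.1570; 1.1570 > 1: divergent.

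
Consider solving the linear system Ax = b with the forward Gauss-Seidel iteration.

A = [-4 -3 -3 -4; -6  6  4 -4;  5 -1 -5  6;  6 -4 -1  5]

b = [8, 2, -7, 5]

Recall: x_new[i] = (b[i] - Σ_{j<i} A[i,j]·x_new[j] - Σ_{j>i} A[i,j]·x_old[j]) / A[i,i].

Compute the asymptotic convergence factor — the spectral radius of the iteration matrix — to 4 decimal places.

1.5411

A = D + L + U where D = diag(-4, 6, -5, 5).
Gauss-Seidel: T = -(D+L)⁻¹U, row 0 first, T[0,1] = -(-3)/(-4) = -0.7500; later rows by forward substitution.
  T[0,:] = [+0.0000  -0.7500  -0.7500  -1.0000]
  T[1,:] = [+0.0000  -0.7500  -1.4167  -0.3333]
  T[2,:] = [+0.0000  -0.6000  -0.4667  +0.2667]
  T[3,:] = [+0.0000  +0.1800  -0.3267  +0.9867]
eigenvalue magnitudes: 1.5411, 0.6835, 0.6835, 0.0000.
ρ = 1.5411; 1.5411 > 1 ⇒ diverges.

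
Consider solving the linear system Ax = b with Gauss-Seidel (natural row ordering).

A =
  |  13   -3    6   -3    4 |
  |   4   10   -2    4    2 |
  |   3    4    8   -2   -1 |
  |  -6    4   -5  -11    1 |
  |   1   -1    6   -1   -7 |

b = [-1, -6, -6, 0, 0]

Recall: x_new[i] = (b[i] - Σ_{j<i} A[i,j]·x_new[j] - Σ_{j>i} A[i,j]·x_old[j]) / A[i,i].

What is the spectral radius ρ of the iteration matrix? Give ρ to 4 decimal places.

Diagonal D = diag(13, 10, 8, -11, -7); L, U strict lower/upper.
Gauss-Seidel: T = -(D+L)⁻¹U, row 0 first, T[0,2] = -(6)/(13) = -0.4615; later rows by forward substitution.
  T[0,:] = [+0.0000 +0.2308 -0.4615 +0.2308 -0.3077]
  T[1,:] = [+0.0000 -0.0923 +0.3846 -0.4923 -0.0769]
  T[2,:] = [+0.0000 -0.0404 -0.0192 +0.4096 +0.2788]
  T[3,:] = [+0.0000 -0.1411 +0.4003 -0.4911 +0.1040]
  T[4,:] = [+0.0000 +0.0317 -0.1946 +0.5246 +0.1912]
|λ(T)| sorted: 0.7765, 0.3402, 0.0238, 0.0238, 0.0000.
ρ(T) = max|λ| = 0.7765; 0.7765 < 1, so it converges for any x₀.

0.7765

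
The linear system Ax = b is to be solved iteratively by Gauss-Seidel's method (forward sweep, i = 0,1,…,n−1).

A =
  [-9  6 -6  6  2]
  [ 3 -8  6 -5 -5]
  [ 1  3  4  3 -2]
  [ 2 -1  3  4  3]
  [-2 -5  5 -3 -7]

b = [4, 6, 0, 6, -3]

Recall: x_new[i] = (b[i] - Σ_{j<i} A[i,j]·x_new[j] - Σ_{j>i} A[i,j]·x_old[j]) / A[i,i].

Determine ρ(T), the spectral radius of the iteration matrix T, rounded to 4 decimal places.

Write A = D+L+U with D = diag(-9, -8, 4, 4, -7).
T_GS = -(D+L)⁻¹U: row 0 first, T[0,2] = -(-6)/(-9) = -0.6667; later rows by forward substitution.
  T[0,:] = [+0.0000  +0.6667  -0.6667  +0.6667  +0.2222]
  T[1,:] = [+0.0000  +0.2500  +0.5000  -0.3750  -0.5417]
  T[2,:] = [+0.0000  -0.3542  -0.2083  -0.6354  +0.8507]
  T[3,:] = [+0.0000  -0.0052  +0.6146  +0.0495  -1.6345]
  T[4,:] = [+0.0000  -0.6198  -0.5789  -0.3977  +1.6316]
moduli |λ_i(T)| = 1.3764, 0.8116, 0.2682, 0.2682, 0.0000.
spectral radius ρ = 1.3764; 1.3764 > 1 ⇒ diverges.

1.3764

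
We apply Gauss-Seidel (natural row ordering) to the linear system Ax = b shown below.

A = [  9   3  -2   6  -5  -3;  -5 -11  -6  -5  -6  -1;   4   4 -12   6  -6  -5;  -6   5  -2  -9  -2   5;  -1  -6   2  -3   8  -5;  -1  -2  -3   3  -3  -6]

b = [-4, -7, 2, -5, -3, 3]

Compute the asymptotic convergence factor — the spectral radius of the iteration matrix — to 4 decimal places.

1.2042

Write A = D+L+U with D = diag(9, -11, -12, -9, 8, -6).
GS T = -(D+L)⁻¹U: row 0 first, T[0,1] = -(3)/(9) = -0.3333; later rows by forward substitution.
  T[0,:] = [+0.0000, -0.3333, +0.2222, -0.6667, +0.5556, +0.3333]
  T[1,:] = [+0.0000, +0.1515, -0.6465, -0.1515, -0.7980, -0.2424]
  T[2,:] = [+0.0000, -0.0606, -0.1414, +0.2273, -0.5808, -0.3864]
  T[3,:] = [+0.0000, +0.3199, -0.4759, +0.3098, -0.9068, +0.2845]
  T[4,:] = [+0.0000, +0.2071, -0.6002, -0.1376, -0.7239, +0.6881]
  T[5,:] = [+0.0000, +0.0918, +0.3113, +0.2717, +0.3723, +0.0166]
eigenvalue magnitudes: 1.2042, 0.4554, 0.4554, 0.2941, 0.0286, 0.0000.
ρ = 1.2042; 1.2042 > 1 ⇒ diverges.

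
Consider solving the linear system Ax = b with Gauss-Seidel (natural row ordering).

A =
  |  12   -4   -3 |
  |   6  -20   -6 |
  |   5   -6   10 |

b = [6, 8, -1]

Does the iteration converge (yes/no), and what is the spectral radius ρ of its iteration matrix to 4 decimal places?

yes, ρ = 0.3175

Diagonal D = diag(12, -20, 10); L, U strict lower/upper.
GS T = -(D+L)⁻¹U: row 0 first, T[0,1] = -(-4)/(12) = +0.3333; later rows by forward substitution.
  T[0,:] = [+0.0000  +0.3333  +0.2500]
  T[1,:] = [+0.0000  +0.1000  -0.2250]
  T[2,:] = [+0.0000  -0.1067  -0.2600]
eigenvalue magnitudes: 0.3175, 0.1575, 0.0000.
spectral radius ρ = 0.3175; 0.3175 < 1, so it converges for any x₀.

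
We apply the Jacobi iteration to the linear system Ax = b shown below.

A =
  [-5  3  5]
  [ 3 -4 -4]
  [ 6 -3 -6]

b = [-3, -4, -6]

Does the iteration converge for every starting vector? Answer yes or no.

no

Split A = D + L + U, D = diag(-5, -4, -6).
T_J = -D⁻¹(L+U): T[2,1] = -(-3)/(-6) = -0.5000; T[2,2] = 0.
  T[0,:] = [+0.0000  +0.6000  +1.0000]
  T[1,:] = [+0.7500  +0.0000  -1.0000]
  T[2,:] = [+1.0000  -0.5000  +0.0000]
moduli |λ_i(T)| = 1.5998, 0.9743, 0.6255.
spectral radius ρ = 1.5998; 1.5998 > 1, so it fails to converge.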